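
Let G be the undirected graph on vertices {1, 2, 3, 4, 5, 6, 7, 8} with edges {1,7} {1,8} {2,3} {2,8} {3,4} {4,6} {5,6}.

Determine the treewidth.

1

A width-1 tree decomposition is:
Bags: B1 = {1, 7}  B2 = {1, 8}  B3 = {2, 8}  B4 = {2, 3}  B5 = {3, 4}  B6 = {4, 6}  B7 = {5, 6}
Tree: B1–B2, B2–B3, B3–B4, B4–B5, B5–B6, B6–B7
Each bag holds 2 vertices, so the decomposition has width 1, which upper-bounds the treewidth. G has an edge, so its treewidth is at least 1. Combining the bounds, tw(G) = 1.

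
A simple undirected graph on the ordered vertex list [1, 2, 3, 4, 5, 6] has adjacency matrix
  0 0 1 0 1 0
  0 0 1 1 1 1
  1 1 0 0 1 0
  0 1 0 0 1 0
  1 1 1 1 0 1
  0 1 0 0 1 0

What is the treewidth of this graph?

A width-2 tree decomposition is:
Bags: B1 = {2, 3, 5}  B2 = {2, 5, 6}  B3 = {2, 4, 5}  B4 = {1, 3, 5}
Tree: B1–B2, B2–B3, B1–B4
Every bag has size at most 3, so the width is 3 − 1 = 2 and tw(G) ≤ 2. For the lower bound, the 3 vertices {1, 3, 5} are pairwise adjacent, and any tree decomposition puts a clique entirely inside one bag — forcing width ≥ 2. Combining the bounds, tw(G) = 2.

2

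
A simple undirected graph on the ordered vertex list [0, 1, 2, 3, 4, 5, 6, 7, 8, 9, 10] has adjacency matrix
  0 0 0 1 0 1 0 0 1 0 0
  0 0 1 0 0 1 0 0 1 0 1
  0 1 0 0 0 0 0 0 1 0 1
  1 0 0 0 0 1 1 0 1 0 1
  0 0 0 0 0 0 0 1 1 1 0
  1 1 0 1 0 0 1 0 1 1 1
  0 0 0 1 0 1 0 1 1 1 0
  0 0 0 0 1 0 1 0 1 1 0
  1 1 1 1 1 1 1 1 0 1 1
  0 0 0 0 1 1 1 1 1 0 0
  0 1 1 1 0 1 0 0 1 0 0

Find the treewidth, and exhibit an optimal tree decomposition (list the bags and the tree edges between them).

Treewidth 3.
One optimal decomposition is:
Bags: B1 = {3, 5, 6, 8}  B2 = {3, 5, 8, 10}  B3 = {0, 3, 5, 8}  B4 = {5, 6, 8, 9}  B5 = {6, 7, 8, 9}  B6 = {4, 7, 8, 9}  B7 = {1, 5, 8, 10}  B8 = {1, 2, 8, 10}
Tree: B1–B2, B1–B3, B1–B4, B4–B5, B5–B6, B2–B7, B7–B8

Every bag has size at most 4, so the width is 4 − 1 = 3 and tw(G) ≤ 3. Conversely, {1, 2, 8, 10} is a clique of size 4, and the vertices of any clique must share a bag in every tree decomposition; so some bag has ≥ 4 vertices and tw(G) ≥ 3. Hence tw(G) = 3 exactly.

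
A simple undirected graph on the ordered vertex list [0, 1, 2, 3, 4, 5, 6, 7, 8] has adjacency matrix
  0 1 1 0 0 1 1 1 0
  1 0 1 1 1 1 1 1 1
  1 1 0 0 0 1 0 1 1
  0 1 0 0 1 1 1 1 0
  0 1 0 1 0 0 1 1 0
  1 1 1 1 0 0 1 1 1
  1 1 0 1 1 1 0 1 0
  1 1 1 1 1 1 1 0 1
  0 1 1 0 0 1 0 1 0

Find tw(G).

A width-4 tree decomposition is:
Bags: B1 = {0, 1, 5, 6, 7}  B2 = {1, 3, 5, 6, 7}  B3 = {0, 1, 2, 5, 7}  B4 = {1, 2, 5, 7, 8}  B5 = {1, 3, 4, 6, 7}
Tree: B1–B2, B1–B3, B3–B4, B2–B5
Every bag has size at most 5, so the width is 5 − 1 = 4 and tw(G) ≤ 4. Conversely, {1, 3, 4, 6, 7} is a clique of size 5, and the vertices of any clique must share a bag in every tree decomposition; so some bag has ≥ 5 vertices and tw(G) ≥ 4. Combining the bounds, tw(G) = 4.

4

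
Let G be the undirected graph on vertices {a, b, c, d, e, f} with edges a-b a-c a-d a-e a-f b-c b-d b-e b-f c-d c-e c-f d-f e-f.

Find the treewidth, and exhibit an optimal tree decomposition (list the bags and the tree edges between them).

Treewidth 4.
One optimal decomposition is:
Bags: B1 = {a, b, c, d, f}  B2 = {a, b, c, e, f}
Tree: B1–B2

Every bag has size at most 5, so the width is 5 − 1 = 4 and tw(G) ≤ 4. On the other hand G contains the 5-clique {a, b, c, d, f}. A clique must lie in a single bag of any decomposition, so no decomposition can have width below 4. Combining the bounds, tw(G) = 4.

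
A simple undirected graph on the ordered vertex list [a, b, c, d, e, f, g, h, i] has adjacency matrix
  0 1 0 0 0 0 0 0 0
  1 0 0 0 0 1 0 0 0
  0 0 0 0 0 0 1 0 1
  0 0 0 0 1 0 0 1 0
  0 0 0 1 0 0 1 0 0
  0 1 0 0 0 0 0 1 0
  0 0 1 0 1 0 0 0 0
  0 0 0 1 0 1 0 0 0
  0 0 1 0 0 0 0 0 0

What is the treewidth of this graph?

A width-1 tree decomposition is:
Bags: B1 = {c, i}  B2 = {c, g}  B3 = {e, g}  B4 = {d, e}  B5 = {d, h}  B6 = {f, h}  B7 = {b, f}  B8 = {a, b}
Tree: B1–B2, B2–B3, B3–B4, B4–B5, B5–B6, B6–B7, B7–B8
The largest bag has 2 vertices, giving width 1; this decomposition certifies tw(G) ≤ 1. G has an edge, so its treewidth is at least 1. Therefore the treewidth is 1.

1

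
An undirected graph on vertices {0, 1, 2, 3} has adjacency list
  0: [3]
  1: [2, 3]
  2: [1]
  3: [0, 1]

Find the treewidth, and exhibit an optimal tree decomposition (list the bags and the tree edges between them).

The largest bag has 2 vertices, giving width 1; this decomposition certifies tw(G) ≤ 1. G has an edge, so its treewidth is at least 1. Therefore the treewidth is 1.

Treewidth 1.
One optimal decomposition is:
Bags: B1 = {0, 3}  B2 = {1, 3}  B3 = {1, 2}
Tree: B1–B2, B2–B3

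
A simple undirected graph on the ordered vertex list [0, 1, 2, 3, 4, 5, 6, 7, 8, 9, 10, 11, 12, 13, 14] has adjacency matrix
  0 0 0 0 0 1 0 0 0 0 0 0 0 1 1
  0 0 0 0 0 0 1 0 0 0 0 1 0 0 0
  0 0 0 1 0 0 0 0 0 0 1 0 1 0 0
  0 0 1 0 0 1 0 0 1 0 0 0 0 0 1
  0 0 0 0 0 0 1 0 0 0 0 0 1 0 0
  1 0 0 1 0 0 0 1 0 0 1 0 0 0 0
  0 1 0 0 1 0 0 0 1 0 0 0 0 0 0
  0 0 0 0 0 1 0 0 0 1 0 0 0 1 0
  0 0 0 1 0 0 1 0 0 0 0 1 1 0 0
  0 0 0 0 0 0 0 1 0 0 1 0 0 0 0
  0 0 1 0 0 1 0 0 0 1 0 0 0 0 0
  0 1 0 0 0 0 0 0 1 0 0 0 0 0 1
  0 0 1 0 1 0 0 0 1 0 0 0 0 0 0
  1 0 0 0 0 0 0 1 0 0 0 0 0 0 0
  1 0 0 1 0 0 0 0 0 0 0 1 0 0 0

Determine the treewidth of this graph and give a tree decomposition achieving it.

Every bag has size at most 4, so the width is 4 − 1 = 3 and tw(G) ≤ 3. For the lower bound: the 4 vertex sets {1,4,6}, {12}, {8}, {2,3,11,14} are disjoint, each induces a connected subgraph, and every pair is joined by at least one edge of G. Contracting each set to a single vertex therefore yields K_{4} as a minor, and since treewidth is minor-monotone, tw(G) ≥ tw(K_{4}) = 3. Therefore the treewidth is 3.

Treewidth 3.
One optimal decomposition is:
Bags: B1 = {1, 4, 6, 12}  B2 = {1, 6, 8, 12}  B3 = {1, 8, 11, 12}  B4 = {2, 8, 11, 12}  B5 = {2, 3, 8, 11}  B6 = {2, 3, 11, 14}  B7 = {2, 3, 10, 14}  B8 = {3, 5, 10, 14}  B9 = {0, 5, 10, 14}  B10 = {0, 5, 9, 10}  B11 = {0, 5, 7, 9}  B12 = {0, 7, 9, 13}
Tree: B1–B2, B2–B3, B3–B4, B4–B5, B5–B6, B6–B7, B7–B8, B8–B9, B9–B10, B10–B11, B11–B12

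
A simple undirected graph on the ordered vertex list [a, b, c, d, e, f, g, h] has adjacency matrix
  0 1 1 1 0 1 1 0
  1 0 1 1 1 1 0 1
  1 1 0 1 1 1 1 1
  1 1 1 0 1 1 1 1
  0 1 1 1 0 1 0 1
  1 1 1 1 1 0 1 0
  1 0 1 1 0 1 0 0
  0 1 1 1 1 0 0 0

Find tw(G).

A width-4 tree decomposition is:
Bags: B1 = {a, b, c, d, f}  B2 = {b, c, d, e, f}  B3 = {a, c, d, f, g}  B4 = {b, c, d, e, h}
Tree: B1–B2, B1–B3, B2–B4
The largest bag has 5 vertices, giving width 4; this decomposition certifies tw(G) ≤ 4. On the other hand G contains the 5-clique {b, c, d, e, h}. A clique must lie in a single bag of any decomposition, so no decomposition can have width below 4. The upper and lower bounds meet at 4, so that is the treewidth.

4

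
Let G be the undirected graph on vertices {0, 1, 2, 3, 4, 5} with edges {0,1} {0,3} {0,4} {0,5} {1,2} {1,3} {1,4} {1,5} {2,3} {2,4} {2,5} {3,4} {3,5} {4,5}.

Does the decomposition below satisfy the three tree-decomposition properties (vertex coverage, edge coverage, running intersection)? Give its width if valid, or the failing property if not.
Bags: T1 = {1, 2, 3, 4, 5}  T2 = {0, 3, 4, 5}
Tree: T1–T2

No — edge (1,0) lies in no bag.

A tree decomposition must satisfy three properties: every vertex lies in some bag; for every edge, both endpoints lie together in some bag; and for every vertex, the bags containing it form a connected subtree. Here edge (1,0) lies in no bag, so the decomposition is invalid.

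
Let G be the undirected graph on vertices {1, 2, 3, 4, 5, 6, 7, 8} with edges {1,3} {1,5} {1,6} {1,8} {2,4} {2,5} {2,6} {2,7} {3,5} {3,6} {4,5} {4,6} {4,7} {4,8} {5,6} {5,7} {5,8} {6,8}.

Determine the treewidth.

A width-3 tree decomposition is:
Bags: B1 = {2, 4, 5, 6}  B2 = {4, 5, 6, 8}  B3 = {1, 5, 6, 8}  B4 = {2, 4, 5, 7}  B5 = {1, 3, 5, 6}
Tree: B1–B2, B2–B3, B1–B4, B3–B5
Every bag has size at most 4, so the width is 4 − 1 = 3 and tw(G) ≤ 3. For the lower bound, the 4 vertices {1, 5, 6, 8} are pairwise adjacent, and any tree decomposition puts a clique entirely inside one bag — forcing width ≥ 3. The upper and lower bounds meet at 3, so that is the treewidth.

3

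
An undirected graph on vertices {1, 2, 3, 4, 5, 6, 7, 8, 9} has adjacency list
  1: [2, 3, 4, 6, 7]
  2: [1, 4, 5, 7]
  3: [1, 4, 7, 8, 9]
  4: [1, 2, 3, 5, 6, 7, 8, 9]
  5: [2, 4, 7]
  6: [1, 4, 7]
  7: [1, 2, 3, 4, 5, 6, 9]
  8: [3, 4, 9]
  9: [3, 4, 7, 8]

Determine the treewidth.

3

A width-3 tree decomposition is:
Bags: B1 = {3, 4, 7, 9}  B2 = {1, 3, 4, 7}  B3 = {1, 2, 4, 7}  B4 = {2, 4, 5, 7}  B5 = {3, 4, 8, 9}  B6 = {1, 4, 6, 7}
Tree: B1–B2, B2–B3, B3–B4, B1–B5, B3–B6
Each bag holds 4 vertices, so the decomposition has width 3, which upper-bounds the treewidth. For the lower bound, the 4 vertices {3, 4, 8, 9} are pairwise adjacent, and any tree decomposition puts a clique entirely inside one bag — forcing width ≥ 3. Therefore the treewidth is 3.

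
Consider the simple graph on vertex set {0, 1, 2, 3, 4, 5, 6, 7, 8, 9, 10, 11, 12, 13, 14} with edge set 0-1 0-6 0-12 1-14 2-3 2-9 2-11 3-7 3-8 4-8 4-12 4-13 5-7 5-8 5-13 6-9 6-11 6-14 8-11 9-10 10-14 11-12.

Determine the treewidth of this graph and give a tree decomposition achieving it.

Treewidth 3.
One optimal decomposition is:
Bags: B1 = {4, 5, 7, 13}  B2 = {4, 5, 7, 8}  B3 = {3, 4, 7, 8}  B4 = {3, 4, 8, 12}  B5 = {3, 8, 11, 12}  B6 = {2, 3, 11, 12}  B7 = {0, 2, 11, 12}  B8 = {0, 2, 6, 11}  B9 = {0, 2, 6, 9}  B10 = {0, 1, 6, 9}  B11 = {1, 6, 9, 14}  B12 = {1, 9, 10, 14}
Tree: B1–B2, B2–B3, B3–B4, B4–B5, B5–B6, B6–B7, B7–B8, B8–B9, B9–B10, B10–B11, B11–B12

The largest bag has 4 vertices, giving width 3; this decomposition certifies tw(G) ≤ 3. For the lower bound: the 4 vertex sets {5,7,13}, {4}, {8}, {2,3,11,12} are disjoint, each induces a connected subgraph, and every pair is joined by at least one edge of G. Contracting each set to a single vertex therefore yields K_{4} as a minor, and since treewidth is minor-monotone, tw(G) ≥ tw(K_{4}) = 3. The upper and lower bounds meet at 3, so that is the treewidth.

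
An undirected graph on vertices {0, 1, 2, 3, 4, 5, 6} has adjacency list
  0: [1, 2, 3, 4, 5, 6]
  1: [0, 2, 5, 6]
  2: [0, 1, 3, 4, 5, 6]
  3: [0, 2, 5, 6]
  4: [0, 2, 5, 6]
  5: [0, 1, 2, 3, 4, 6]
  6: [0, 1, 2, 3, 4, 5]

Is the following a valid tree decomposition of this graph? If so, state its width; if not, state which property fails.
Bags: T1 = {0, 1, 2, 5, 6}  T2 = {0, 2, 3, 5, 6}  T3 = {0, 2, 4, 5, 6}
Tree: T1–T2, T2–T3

Checking the three conditions: (i) the bags cover all of {0, 1, 2, 3, 4, 5, 6}; (ii) for each edge, some bag contains both endpoints; (iii) the bags containing any fixed vertex form a subtree. All hold, so the decomposition is valid with width 5 − 1 = 4.

Yes; width 4.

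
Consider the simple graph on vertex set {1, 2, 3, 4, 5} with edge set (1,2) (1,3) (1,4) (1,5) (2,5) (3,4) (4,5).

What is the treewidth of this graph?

2

A width-2 tree decomposition is:
Bags: B1 = {1, 4, 5}  B2 = {1, 3, 4}  B3 = {1, 2, 5}
Tree: B1–B2, B1–B3
The largest bag has 3 vertices, giving width 2; this decomposition certifies tw(G) ≤ 2. For the lower bound, the 3 vertices {1, 2, 5} are pairwise adjacent, and any tree decomposition puts a clique entirely inside one bag — forcing width ≥ 2. Combining the bounds, tw(G) = 2.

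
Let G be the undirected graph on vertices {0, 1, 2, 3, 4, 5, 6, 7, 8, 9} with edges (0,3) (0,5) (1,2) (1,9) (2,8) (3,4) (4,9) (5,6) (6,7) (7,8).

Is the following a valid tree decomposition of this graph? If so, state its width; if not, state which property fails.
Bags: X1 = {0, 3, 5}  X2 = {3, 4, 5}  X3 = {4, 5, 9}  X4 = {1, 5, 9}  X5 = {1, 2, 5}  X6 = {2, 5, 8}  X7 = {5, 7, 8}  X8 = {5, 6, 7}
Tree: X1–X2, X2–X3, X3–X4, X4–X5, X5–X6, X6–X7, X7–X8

Vertex coverage: the bags together contain {0, 1, 2, 3, 4, 5, 6, 7, 8, 9}, the full vertex set. Edge coverage: each edge of G has both endpoints in at least one bag. Running intersection: for every vertex, the bags containing it form a connected subtree. All three properties hold, so this is a valid tree decomposition of width max|bag| − 1 = 2, and hence tw(G) ≤ 2.

Yes; width 2.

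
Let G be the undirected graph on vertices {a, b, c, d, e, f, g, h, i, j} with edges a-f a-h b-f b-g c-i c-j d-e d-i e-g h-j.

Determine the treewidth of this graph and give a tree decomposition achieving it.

Treewidth 2.
One such decomposition:
Bags: B1 = {b, f, g}  B2 = {e, f, g}  B3 = {d, e, f}  B4 = {d, f, i}  B5 = {c, f, i}  B6 = {c, f, j}  B7 = {f, h, j}  B8 = {a, f, h}
Tree: B1–B2, B2–B3, B3–B4, B4–B5, B5–B6, B6–B7, B7–B8

Each bag holds 3 vertices, so the decomposition has width 2, which upper-bounds the treewidth. Since f–b–g–e–d–i–c–j–h–a–f is a cycle in G, G is not acyclic. Forests are exactly the graphs of treewidth ≤ 1, so tw(G) ≥ 2. Therefore the treewidth is 2.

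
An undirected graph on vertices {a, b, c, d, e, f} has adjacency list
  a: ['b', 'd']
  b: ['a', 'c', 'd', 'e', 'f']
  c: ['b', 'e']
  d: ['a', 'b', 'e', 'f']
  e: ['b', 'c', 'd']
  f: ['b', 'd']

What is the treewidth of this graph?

A width-2 tree decomposition is:
Bags: B1 = {b, d, f}  B2 = {a, b, d}  B3 = {b, d, e}  B4 = {b, c, e}
Tree: B1–B2, B2–B3, B3–B4
Every bag has size at most 3, so the width is 3 − 1 = 2 and tw(G) ≤ 2. Conversely, {b, d, e} is a clique of size 3, and the vertices of any clique must share a bag in every tree decomposition; so some bag has ≥ 3 vertices and tw(G) ≥ 2. Hence tw(G) = 2 exactly.

2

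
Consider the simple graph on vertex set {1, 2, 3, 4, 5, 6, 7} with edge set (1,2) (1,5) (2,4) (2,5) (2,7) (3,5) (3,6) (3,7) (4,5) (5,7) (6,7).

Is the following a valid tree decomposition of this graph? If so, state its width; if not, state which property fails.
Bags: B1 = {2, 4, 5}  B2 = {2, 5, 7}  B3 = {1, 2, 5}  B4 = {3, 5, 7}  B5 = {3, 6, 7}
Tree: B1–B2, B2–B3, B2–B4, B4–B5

Checking the three conditions: (i) the bags cover all of {1, 2, 3, 4, 5, 6, 7}; (ii) for each edge, some bag contains both endpoints; (iii) the bags containing any fixed vertex form a subtree. All hold, so the decomposition is valid with width 3 − 1 = 2.

Yes; width 2.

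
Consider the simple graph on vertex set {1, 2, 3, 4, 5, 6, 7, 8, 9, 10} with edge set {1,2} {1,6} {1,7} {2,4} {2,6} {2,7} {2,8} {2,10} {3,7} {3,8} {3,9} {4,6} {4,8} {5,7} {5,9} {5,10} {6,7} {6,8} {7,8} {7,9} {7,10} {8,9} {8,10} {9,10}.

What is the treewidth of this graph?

3

A width-3 tree decomposition is:
Bags: B1 = {7, 8, 9, 10}  B2 = {2, 7, 8, 10}  B3 = {5, 7, 9, 10}  B4 = {2, 6, 7, 8}  B5 = {2, 4, 6, 8}  B6 = {1, 2, 6, 7}  B7 = {3, 7, 8, 9}
Tree: B1–B2, B1–B3, B2–B4, B4–B5, B4–B6, B1–B7
The largest bag has 4 vertices, giving width 3; this decomposition certifies tw(G) ≤ 3. For the lower bound, the 4 vertices {2, 4, 6, 8} are pairwise adjacent, and any tree decomposition puts a clique entirely inside one bag — forcing width ≥ 3. Therefore the treewidth is 3.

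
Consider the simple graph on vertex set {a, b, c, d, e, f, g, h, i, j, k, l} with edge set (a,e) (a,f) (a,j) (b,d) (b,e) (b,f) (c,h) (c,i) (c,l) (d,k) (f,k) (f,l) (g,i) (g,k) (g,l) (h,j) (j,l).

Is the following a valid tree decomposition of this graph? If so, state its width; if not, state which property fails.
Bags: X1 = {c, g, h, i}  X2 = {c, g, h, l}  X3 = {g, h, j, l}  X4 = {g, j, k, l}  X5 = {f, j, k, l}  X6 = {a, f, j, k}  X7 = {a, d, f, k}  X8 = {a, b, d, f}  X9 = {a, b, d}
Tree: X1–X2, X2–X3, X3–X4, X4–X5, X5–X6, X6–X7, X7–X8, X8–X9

No — vertex e appears in no bag.

A tree decomposition must satisfy three properties: every vertex lies in some bag; for every edge, both endpoints lie together in some bag; and for every vertex, the bags containing it form a connected subtree. Here vertex e appears in no bag, so the decomposition is invalid.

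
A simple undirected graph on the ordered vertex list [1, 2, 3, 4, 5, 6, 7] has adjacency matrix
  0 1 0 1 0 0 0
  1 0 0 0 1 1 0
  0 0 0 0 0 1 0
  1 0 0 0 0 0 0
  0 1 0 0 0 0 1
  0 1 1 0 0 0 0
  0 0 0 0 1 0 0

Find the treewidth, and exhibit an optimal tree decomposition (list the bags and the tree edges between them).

The largest bag has 2 vertices, giving width 1; this decomposition certifies tw(G) ≤ 1. Any graph with an edge has treewidth ≥ 1, and G has the edge 4–1. The upper and lower bounds meet at 1, so that is the treewidth.

Treewidth 1.
One optimal decomposition is:
Bags: B1 = {1, 4}  B2 = {1, 2}  B3 = {2, 5}  B4 = {2, 6}  B5 = {5, 7}  B6 = {3, 6}
Tree: B1–B2, B2–B3, B2–B4, B3–B5, B4–B6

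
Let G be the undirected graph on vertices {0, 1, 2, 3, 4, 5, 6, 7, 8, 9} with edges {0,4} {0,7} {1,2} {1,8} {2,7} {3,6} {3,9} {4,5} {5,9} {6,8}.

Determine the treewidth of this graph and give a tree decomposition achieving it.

Treewidth 2.
One such decomposition:
Bags: B1 = {4, 5, 9}  B2 = {0, 4, 9}  B3 = {0, 7, 9}  B4 = {2, 7, 9}  B5 = {1, 2, 9}  B6 = {1, 8, 9}  B7 = {6, 8, 9}  B8 = {3, 6, 9}
Tree: B1–B2, B2–B3, B3–B4, B4–B5, B5–B6, B6–B7, B7–B8

Every bag has size at most 3, so the width is 3 − 1 = 2 and tw(G) ≤ 2. The edges 9–5–4–0–7–2–1–8–6–3–9 form a cycle, so G is not a tree and its treewidth is at least 2. Therefore the treewidth is 2.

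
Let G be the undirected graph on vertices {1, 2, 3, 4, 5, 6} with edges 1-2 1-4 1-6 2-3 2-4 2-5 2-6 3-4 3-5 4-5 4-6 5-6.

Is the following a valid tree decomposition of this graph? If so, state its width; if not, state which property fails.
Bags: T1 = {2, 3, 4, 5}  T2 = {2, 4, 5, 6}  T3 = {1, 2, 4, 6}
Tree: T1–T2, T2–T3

Yes; width 3.

Checking the three conditions: (i) the bags cover all of {1, 2, 3, 4, 5, 6}; (ii) for each edge, some bag contains both endpoints; (iii) the bags containing any fixed vertex form a subtree. All hold, so the decomposition is valid with width 4 − 1 = 3.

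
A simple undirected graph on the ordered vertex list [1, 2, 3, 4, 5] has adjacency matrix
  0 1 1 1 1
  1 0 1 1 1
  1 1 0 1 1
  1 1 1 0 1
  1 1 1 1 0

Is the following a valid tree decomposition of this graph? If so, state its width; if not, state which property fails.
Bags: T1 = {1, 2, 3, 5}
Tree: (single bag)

No — vertex 4 appears in no bag.

A tree decomposition must satisfy three properties: every vertex lies in some bag; for every edge, both endpoints lie together in some bag; and for every vertex, the bags containing it form a connected subtree. Here vertex 4 appears in no bag, so the decomposition is invalid.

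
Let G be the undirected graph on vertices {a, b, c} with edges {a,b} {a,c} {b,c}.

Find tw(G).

A width-2 tree decomposition is:
Bags: B1 = {a, b, c}
Tree: (single bag)
A single bag containing all 3 vertices is trivially a valid decomposition of width 2. Conversely, {a, b, c} is a clique of size 3, and the vertices of any clique must share a bag in every tree decomposition; so some bag has ≥ 3 vertices and tw(G) ≥ 2. Hence tw(G) = 2 exactly.

2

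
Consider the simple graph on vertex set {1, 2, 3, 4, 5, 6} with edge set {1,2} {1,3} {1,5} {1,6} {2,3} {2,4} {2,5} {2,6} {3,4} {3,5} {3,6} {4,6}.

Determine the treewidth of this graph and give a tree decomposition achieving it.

Treewidth 3.
One optimal decomposition is:
Bags: B1 = {1, 2, 3, 6}  B2 = {2, 3, 4, 6}  B3 = {1, 2, 3, 5}
Tree: B1–B2, B1–B3

The largest bag has 4 vertices, giving width 3; this decomposition certifies tw(G) ≤ 3. Conversely, {1, 2, 3, 5} is a clique of size 4, and the vertices of any clique must share a bag in every tree decomposition; so some bag has ≥ 4 vertices and tw(G) ≥ 3. Hence tw(G) = 3 exactly.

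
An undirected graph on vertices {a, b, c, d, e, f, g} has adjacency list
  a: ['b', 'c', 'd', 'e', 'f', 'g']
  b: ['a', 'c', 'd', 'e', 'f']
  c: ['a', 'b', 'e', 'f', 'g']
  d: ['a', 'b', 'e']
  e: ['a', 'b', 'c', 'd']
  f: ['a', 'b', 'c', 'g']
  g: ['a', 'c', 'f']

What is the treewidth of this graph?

3

A width-3 tree decomposition is:
Bags: B1 = {a, b, c, e}  B2 = {a, b, d, e}  B3 = {a, b, c, f}  B4 = {a, c, f, g}
Tree: B1–B2, B1–B3, B3–B4
The largest bag has 4 vertices, giving width 3; this decomposition certifies tw(G) ≤ 3. Conversely, {a, c, f, g} is a clique of size 4, and the vertices of any clique must share a bag in every tree decomposition; so some bag has ≥ 4 vertices and tw(G) ≥ 3. The upper and lower bounds meet at 3, so that is the treewidth.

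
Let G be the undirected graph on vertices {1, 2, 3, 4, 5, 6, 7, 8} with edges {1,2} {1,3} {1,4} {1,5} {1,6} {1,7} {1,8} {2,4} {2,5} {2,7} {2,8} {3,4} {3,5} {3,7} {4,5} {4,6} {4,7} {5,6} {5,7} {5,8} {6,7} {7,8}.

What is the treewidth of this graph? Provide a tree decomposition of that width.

Every bag has size at most 5, so the width is 5 − 1 = 4 and tw(G) ≤ 4. Conversely, {1, 2, 5, 7, 8} is a clique of size 5, and the vertices of any clique must share a bag in every tree decomposition; so some bag has ≥ 5 vertices and tw(G) ≥ 4. Hence tw(G) = 4 exactly.

Treewidth 4.
One optimal decomposition is:
Bags: B1 = {1, 3, 4, 5, 7}  B2 = {1, 4, 5, 6, 7}  B3 = {1, 2, 4, 5, 7}  B4 = {1, 2, 5, 7, 8}
Tree: B1–B2, B1–B3, B3–B4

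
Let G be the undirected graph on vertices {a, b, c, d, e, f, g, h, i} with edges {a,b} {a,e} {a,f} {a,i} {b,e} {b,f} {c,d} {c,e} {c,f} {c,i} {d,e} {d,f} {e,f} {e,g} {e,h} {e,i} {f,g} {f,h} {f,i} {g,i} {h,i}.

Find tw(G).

3

A width-3 tree decomposition is:
Bags: B1 = {e, f, h, i}  B2 = {a, e, f, i}  B3 = {a, b, e, f}  B4 = {e, f, g, i}  B5 = {c, e, f, i}  B6 = {c, d, e, f}
Tree: B1–B2, B2–B3, B1–B4, B1–B5, B5–B6
The largest bag has 4 vertices, giving width 3; this decomposition certifies tw(G) ≤ 3. Conversely, {c, d, e, f} is a clique of size 4, and the vertices of any clique must share a bag in every tree decomposition; so some bag has ≥ 4 vertices and tw(G) ≥ 3. Combining the bounds, tw(G) = 3.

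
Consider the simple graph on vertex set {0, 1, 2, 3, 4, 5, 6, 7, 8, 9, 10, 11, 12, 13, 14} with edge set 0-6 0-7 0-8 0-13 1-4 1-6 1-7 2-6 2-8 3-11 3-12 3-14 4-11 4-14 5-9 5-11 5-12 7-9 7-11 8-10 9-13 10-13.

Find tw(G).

A width-3 tree decomposition is:
Bags: B1 = {3, 4, 12, 14}  B2 = {3, 4, 11, 12}  B3 = {4, 5, 11, 12}  B4 = {1, 4, 5, 11}  B5 = {1, 5, 7, 11}  B6 = {1, 5, 7, 9}  B7 = {1, 6, 7, 9}  B8 = {0, 6, 7, 9}  B9 = {0, 6, 9, 13}  B10 = {0, 2, 6, 13}  B11 = {0, 2, 8, 13}  B12 = {2, 8, 10, 13}
Tree: B1–B2, B2–B3, B3–B4, B4–B5, B5–B6, B6–B7, B7–B8, B8–B9, B9–B10, B10–B11, B11–B12
Each bag holds 4 vertices, so the decomposition has width 3, which upper-bounds the treewidth. For the lower bound: the 4 vertex sets {3,12,14}, {4}, {11}, {1,5,7,9} are disjoint, each induces a connected subgraph, and every pair is joined by at least one edge of G. Contracting each set to a single vertex therefore yields K_{4} as a minor, and since treewidth is minor-monotone, tw(G) ≥ tw(K_{4}) = 3. Combining the bounds, tw(G) = 3.

3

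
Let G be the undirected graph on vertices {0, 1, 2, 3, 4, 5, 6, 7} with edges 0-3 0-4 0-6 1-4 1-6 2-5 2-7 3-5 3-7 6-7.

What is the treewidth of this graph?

A width-2 tree decomposition is:
Bags: B1 = {2, 3, 5}  B2 = {2, 3, 7}  B3 = {0, 3, 7}  B4 = {0, 6, 7}  B5 = {0, 4, 6}  B6 = {1, 4, 6}
Tree: B1–B2, B2–B3, B3–B4, B4–B5, B5–B6
Each bag holds 3 vertices, so the decomposition has width 2, which upper-bounds the treewidth. Since 5–2–7–3–5 is a cycle in G, G is not acyclic. Forests are exactly the graphs of treewidth ≤ 1, so tw(G) ≥ 2. Hence tw(G) = 2 exactly.

2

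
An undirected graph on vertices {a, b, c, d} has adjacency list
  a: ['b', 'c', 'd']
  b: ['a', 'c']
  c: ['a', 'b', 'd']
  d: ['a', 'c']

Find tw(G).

2

A width-2 tree decomposition is:
Bags: B1 = {a, b, c}  B2 = {a, c, d}
Tree: B1–B2
Each bag holds 3 vertices, so the decomposition has width 2, which upper-bounds the treewidth. Conversely, {a, c, d} is a clique of size 3, and the vertices of any clique must share a bag in every tree decomposition; so some bag has ≥ 3 vertices and tw(G) ≥ 2. Therefore the treewidth is 2.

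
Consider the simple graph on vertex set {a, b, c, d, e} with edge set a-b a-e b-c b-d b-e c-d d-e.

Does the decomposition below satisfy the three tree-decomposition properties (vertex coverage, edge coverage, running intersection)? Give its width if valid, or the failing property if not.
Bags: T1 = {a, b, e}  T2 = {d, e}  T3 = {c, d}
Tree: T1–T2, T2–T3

No — edge (b,d) lies in no bag.

A tree decomposition must satisfy three properties: every vertex lies in some bag; for every edge, both endpoints lie together in some bag; and for every vertex, the bags containing it form a connected subtree. Here edge (b,d) lies in no bag, so the decomposition is invalid.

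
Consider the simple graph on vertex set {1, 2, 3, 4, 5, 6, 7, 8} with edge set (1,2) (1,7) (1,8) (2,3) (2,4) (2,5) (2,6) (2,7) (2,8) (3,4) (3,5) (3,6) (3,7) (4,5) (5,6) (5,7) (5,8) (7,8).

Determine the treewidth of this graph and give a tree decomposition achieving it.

Treewidth 3.
One optimal decomposition is:
Bags: B1 = {2, 5, 7, 8}  B2 = {2, 3, 5, 7}  B3 = {2, 3, 4, 5}  B4 = {2, 3, 5, 6}  B5 = {1, 2, 7, 8}
Tree: B1–B2, B2–B3, B2–B4, B1–B5

Each bag holds 4 vertices, so the decomposition has width 3, which upper-bounds the treewidth. On the other hand G contains the 4-clique {1, 2, 7, 8}. A clique must lie in a single bag of any decomposition, so no decomposition can have width below 3. Combining the bounds, tw(G) = 3.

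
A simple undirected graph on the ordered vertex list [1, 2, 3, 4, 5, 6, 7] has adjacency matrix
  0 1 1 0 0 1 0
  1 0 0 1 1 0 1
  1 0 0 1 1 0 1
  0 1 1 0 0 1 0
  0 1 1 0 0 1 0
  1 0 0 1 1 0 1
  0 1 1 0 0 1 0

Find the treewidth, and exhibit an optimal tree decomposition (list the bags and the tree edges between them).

Treewidth 3.
One optimal decomposition is:
Bags: B1 = {1, 2, 3, 6}  B2 = {2, 3, 4, 6}  B3 = {2, 3, 5, 6}  B4 = {2, 3, 6, 7}
Tree: B1–B2, B2–B3, B3–B4

Each bag holds 4 vertices, so the decomposition has width 3, which upper-bounds the treewidth. For the lower bound: the 4 vertex sets {1,3}, {4,6}, {2}, {5} are disjoint, each induces a connected subgraph, and every pair is joined by at least one edge of G. Contracting each set to a single vertex therefore yields K_{4} as a minor, and since treewidth is minor-monotone, tw(G) ≥ tw(K_{4}) = 3. Combining the bounds, tw(G) = 3.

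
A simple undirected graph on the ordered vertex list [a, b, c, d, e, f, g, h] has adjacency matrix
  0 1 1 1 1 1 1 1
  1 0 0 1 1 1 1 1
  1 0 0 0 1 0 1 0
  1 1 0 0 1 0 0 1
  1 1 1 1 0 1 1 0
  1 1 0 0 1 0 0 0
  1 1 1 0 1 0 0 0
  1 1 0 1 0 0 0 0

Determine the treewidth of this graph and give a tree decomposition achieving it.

Each bag holds 4 vertices, so the decomposition has width 3, which upper-bounds the treewidth. For the lower bound, the 4 vertices {a, c, e, g} are pairwise adjacent, and any tree decomposition puts a clique entirely inside one bag — forcing width ≥ 3. Therefore the treewidth is 3.

Treewidth 3.
Bags: B1 = {a, b, e, g}  B2 = {a, c, e, g}  B3 = {a, b, d, e}  B4 = {a, b, e, f}  B5 = {a, b, d, h}
Tree: B1–B2, B1–B3, B1–B4, B3–B5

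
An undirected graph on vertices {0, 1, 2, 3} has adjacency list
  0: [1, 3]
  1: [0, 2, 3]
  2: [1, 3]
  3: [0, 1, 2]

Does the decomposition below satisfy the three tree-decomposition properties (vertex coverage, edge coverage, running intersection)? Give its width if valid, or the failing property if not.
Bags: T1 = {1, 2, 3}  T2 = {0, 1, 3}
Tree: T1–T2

Every vertex of G appears in some bag (union = {0, 1, 2, 3}); every edge is covered by a bag; and for each vertex v the set of bags containing v is connected in the bag tree. The decomposition is therefore valid. The largest bag has 3 vertices, so the width is 2.

Yes; width 2.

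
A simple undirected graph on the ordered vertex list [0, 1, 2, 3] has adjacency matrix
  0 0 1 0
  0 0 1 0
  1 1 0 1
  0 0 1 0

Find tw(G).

A width-1 tree decomposition is:
Bags: B1 = {1, 2}  B2 = {0, 2}  B3 = {2, 3}
Tree: B1–B2, B2–B3
The largest bag has 2 vertices, giving width 1; this decomposition certifies tw(G) ≤ 1. Since G has at least one edge (e.g. 2–1), it is not an edgeless graph, so tw(G) ≥ 1. Combining the bounds, tw(G) = 1.

1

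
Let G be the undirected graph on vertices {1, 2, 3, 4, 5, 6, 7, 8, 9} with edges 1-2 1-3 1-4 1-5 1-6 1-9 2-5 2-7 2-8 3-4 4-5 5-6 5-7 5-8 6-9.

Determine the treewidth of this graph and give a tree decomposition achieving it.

Treewidth 2.
Bags: B1 = {1, 5, 6}  B2 = {1, 4, 5}  B3 = {1, 2, 5}  B4 = {1, 6, 9}  B5 = {1, 3, 4}  B6 = {2, 5, 8}  B7 = {2, 5, 7}
Tree: B1–B2, B2–B3, B1–B4, B2–B5, B3–B6, B6–B7

Every bag has size at most 3, so the width is 3 − 1 = 2 and tw(G) ≤ 2. Conversely, {2, 5, 8} is a clique of size 3, and the vertices of any clique must share a bag in every tree decomposition; so some bag has ≥ 3 vertices and tw(G) ≥ 2. The upper and lower bounds meet at 2, so that is the treewidth.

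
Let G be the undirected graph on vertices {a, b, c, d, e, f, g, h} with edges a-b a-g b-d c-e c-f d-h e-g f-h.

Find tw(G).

2

A width-2 tree decomposition is:
Bags: B1 = {c, e, f}  B2 = {e, f, g}  B3 = {a, f, g}  B4 = {a, b, f}  B5 = {b, d, f}  B6 = {d, f, h}
Tree: B1–B2, B2–B3, B3–B4, B4–B5, B5–B6
Every bag has size at most 3, so the width is 3 − 1 = 2 and tw(G) ≤ 2. The edges f–c–e–g–a–b–d–h–f form a cycle, so G is not a tree and its treewidth is at least 2. The upper and lower bounds meet at 2, so that is the treewidth.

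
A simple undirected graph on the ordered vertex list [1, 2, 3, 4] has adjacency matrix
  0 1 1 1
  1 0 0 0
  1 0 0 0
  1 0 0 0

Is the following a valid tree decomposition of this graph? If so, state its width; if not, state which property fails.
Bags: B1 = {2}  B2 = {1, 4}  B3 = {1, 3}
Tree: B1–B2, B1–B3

No — edge (1,2) lies in no bag.

A tree decomposition must satisfy three properties: every vertex lies in some bag; for every edge, both endpoints lie together in some bag; and for every vertex, the bags containing it form a connected subtree. Here edge (1,2) lies in no bag, so the decomposition is invalid.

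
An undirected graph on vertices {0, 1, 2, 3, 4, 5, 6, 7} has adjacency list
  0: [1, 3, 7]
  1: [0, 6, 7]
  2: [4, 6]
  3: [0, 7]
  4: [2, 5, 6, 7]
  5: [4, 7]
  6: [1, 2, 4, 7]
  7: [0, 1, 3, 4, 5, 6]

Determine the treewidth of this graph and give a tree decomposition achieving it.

Treewidth 2.
Bags: B1 = {2, 4, 6}  B2 = {4, 6, 7}  B3 = {1, 6, 7}  B4 = {4, 5, 7}  B5 = {0, 1, 7}  B6 = {0, 3, 7}
Tree: B1–B2, B2–B3, B2–B4, B3–B5, B5–B6

The largest bag has 3 vertices, giving width 2; this decomposition certifies tw(G) ≤ 2. On the other hand G contains the 3-clique {2, 4, 6}. A clique must lie in a single bag of any decomposition, so no decomposition can have width below 2. Hence tw(G) = 2 exactly.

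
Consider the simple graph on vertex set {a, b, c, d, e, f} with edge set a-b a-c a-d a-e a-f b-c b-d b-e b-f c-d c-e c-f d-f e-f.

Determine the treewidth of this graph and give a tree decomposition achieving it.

Treewidth 4.
Bags: B1 = {a, b, c, d, f}  B2 = {a, b, c, e, f}
Tree: B1–B2

Each bag holds 5 vertices, so the decomposition has width 4, which upper-bounds the treewidth. For the lower bound, the 5 vertices {a, b, c, d, f} are pairwise adjacent, and any tree decomposition puts a clique entirely inside one bag — forcing width ≥ 4. Combining the bounds, tw(G) = 4.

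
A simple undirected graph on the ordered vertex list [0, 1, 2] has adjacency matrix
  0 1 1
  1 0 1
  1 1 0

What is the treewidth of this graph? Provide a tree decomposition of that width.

A single bag containing all 3 vertices is trivially a valid decomposition of width 2. For the lower bound, the 3 vertices {0, 1, 2} are pairwise adjacent, and any tree decomposition puts a clique entirely inside one bag — forcing width ≥ 2. Hence tw(G) = 2 exactly.

Treewidth 2.
One such decomposition:
Bags: B1 = {0, 1, 2}
Tree: (single bag)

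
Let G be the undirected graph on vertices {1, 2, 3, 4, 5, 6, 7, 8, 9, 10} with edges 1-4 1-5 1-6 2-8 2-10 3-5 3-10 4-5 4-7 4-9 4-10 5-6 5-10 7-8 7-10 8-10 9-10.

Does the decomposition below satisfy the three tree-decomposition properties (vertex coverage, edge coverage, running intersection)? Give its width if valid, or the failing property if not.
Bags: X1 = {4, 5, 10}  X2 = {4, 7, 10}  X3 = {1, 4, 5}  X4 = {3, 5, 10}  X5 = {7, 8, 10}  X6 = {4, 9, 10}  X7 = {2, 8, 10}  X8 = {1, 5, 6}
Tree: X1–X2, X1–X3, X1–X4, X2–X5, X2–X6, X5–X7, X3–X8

Yes; width 2.

Vertex coverage: the bags together contain {1, 2, 3, 4, 5, 6, 7, 8, 9, 10}, the full vertex set. Edge coverage: each edge of G has both endpoints in at least one bag. Running intersection: for every vertex, the bags containing it form a connected subtree. All three properties hold, so this is a valid tree decomposition of width max|bag| − 1 = 2, and hence tw(G) ≤ 2.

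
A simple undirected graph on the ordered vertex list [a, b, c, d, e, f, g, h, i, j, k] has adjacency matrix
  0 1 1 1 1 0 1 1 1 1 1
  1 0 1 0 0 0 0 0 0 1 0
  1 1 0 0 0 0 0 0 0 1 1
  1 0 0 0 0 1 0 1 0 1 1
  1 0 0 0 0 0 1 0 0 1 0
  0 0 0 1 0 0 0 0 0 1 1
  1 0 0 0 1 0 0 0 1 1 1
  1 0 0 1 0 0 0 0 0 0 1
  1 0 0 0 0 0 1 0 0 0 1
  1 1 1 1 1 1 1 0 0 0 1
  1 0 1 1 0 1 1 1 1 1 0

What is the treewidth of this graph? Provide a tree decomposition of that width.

Each bag holds 4 vertices, so the decomposition has width 3, which upper-bounds the treewidth. On the other hand G contains the 4-clique {a, e, g, j}. A clique must lie in a single bag of any decomposition, so no decomposition can have width below 3. Hence tw(G) = 3 exactly.

Treewidth 3.
Bags: B1 = {a, d, j, k}  B2 = {a, g, j, k}  B3 = {a, c, j, k}  B4 = {a, b, c, j}  B5 = {a, e, g, j}  B6 = {d, f, j, k}  B7 = {a, g, i, k}  B8 = {a, d, h, k}
Tree: B1–B2, B2–B3, B3–B4, B2–B5, B1–B6, B2–B7, B1–B8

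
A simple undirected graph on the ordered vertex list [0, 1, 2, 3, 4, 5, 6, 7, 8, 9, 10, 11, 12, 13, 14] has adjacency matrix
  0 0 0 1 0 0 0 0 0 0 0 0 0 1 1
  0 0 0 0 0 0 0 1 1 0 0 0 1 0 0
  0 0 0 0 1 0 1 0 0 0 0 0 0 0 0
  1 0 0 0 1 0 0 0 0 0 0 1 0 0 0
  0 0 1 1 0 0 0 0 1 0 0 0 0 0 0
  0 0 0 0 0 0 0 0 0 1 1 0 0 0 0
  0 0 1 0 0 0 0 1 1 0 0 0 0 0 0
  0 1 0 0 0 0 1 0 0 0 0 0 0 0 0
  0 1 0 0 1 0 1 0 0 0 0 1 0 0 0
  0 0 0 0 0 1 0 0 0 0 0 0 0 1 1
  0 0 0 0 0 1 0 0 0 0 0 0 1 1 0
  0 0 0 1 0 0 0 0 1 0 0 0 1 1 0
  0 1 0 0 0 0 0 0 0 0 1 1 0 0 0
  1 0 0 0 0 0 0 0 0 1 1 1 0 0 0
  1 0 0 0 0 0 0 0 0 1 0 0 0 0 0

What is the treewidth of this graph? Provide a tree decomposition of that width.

Treewidth 3.
One such decomposition:
Bags: B1 = {2, 4, 6, 7}  B2 = {4, 6, 7, 8}  B3 = {1, 4, 7, 8}  B4 = {1, 3, 4, 8}  B5 = {1, 3, 8, 11}  B6 = {1, 3, 11, 12}  B7 = {0, 3, 11, 12}  B8 = {0, 11, 12, 13}  B9 = {0, 10, 12, 13}  B10 = {0, 10, 13, 14}  B11 = {9, 10, 13, 14}  B12 = {5, 9, 10, 14}
Tree: B1–B2, B2–B3, B3–B4, B4–B5, B5–B6, B6–B7, B7–B8, B8–B9, B9–B10, B10–B11, B11–B12

Every bag has size at most 4, so the width is 4 − 1 = 3 and tw(G) ≤ 3. For the lower bound: the 4 vertex sets {2,6,7}, {4}, {8}, {1,3,11,12} are disjoint, each induces a connected subgraph, and every pair is joined by at least one edge of G. Contracting each set to a single vertex therefore yields K_{4} as a minor, and since treewidth is minor-monotone, tw(G) ≥ tw(K_{4}) = 3. Hence tw(G) = 3 exactly.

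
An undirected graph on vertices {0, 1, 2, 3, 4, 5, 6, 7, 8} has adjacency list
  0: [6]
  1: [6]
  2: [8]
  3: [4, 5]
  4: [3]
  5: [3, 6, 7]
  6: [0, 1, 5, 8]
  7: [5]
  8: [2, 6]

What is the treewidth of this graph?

A width-1 tree decomposition is:
Bags: B1 = {3, 5}  B2 = {5, 6}  B3 = {1, 6}  B4 = {3, 4}  B5 = {6, 8}  B6 = {0, 6}  B7 = {2, 8}  B8 = {5, 7}
Tree: B1–B2, B2–B3, B1–B4, B2–B5, B2–B6, B5–B7, B2–B8
Each bag holds 2 vertices, so the decomposition has width 1, which upper-bounds the treewidth. Any graph with an edge has treewidth ≥ 1, and G has the edge 3–5. Therefore the treewidth is 1.

1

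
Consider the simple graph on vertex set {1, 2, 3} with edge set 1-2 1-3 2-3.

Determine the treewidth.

2

A width-2 tree decomposition is:
Bags: B1 = {1, 2, 3}
Tree: (single bag)
With just one bag of size 3, the width is 3 − 1 = 2, so tw(G) ≤ 2. For the lower bound, the 3 vertices {1, 2, 3} are pairwise adjacent, and any tree decomposition puts a clique entirely inside one bag — forcing width ≥ 2. Combining the bounds, tw(G) = 2.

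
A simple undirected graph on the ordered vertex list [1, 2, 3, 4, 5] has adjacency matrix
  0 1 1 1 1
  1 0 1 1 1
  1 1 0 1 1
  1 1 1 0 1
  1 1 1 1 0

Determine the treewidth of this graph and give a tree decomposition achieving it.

Treewidth 4.
One optimal decomposition is:
Bags: B1 = {1, 2, 3, 4, 5}
Tree: (single bag)

A single bag containing all 5 vertices is trivially a valid decomposition of width 4. On the other hand G contains the 5-clique {1, 2, 3, 4, 5}. A clique must lie in a single bag of any decomposition, so no decomposition can have width below 4. Hence tw(G) = 4 exactly.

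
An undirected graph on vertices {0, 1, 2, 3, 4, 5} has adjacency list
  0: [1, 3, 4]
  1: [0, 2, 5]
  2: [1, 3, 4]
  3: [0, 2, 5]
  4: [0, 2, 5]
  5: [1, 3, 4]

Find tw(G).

A width-3 tree decomposition is:
Bags: B1 = {0, 1, 3, 4}  B2 = {1, 2, 3, 4}  B3 = {1, 3, 4, 5}
Tree: B1–B2, B2–B3
Each bag holds 4 vertices, so the decomposition has width 3, which upper-bounds the treewidth. For the lower bound: the 4 vertex sets {0,1}, {2,3}, {4}, {5} are disjoint, each induces a connected subgraph, and every pair is joined by at least one edge of G. Contracting each set to a single vertex therefore yields K_{4} as a minor, and since treewidth is minor-monotone, tw(G) ≥ tw(K_{4}) = 3. The upper and lower bounds meet at 3, so that is the treewidth.

3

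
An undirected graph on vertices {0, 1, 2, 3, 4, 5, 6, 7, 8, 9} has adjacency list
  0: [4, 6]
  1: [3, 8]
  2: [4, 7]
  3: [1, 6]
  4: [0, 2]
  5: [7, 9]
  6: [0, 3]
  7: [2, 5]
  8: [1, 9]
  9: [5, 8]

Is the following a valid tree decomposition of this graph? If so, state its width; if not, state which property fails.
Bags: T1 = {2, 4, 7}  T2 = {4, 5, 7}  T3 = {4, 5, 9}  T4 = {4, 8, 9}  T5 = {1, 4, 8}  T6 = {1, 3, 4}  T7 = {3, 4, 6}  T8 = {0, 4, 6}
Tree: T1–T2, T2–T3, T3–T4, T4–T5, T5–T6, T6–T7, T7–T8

Yes; width 2.

Every vertex of G appears in some bag (union = {0, 1, 2, 3, 4, 5, 6, 7, 8, 9}); every edge is covered by a bag; and for each vertex v the set of bags containing v is connected in the bag tree. The decomposition is therefore valid. The largest bag has 3 vertices, so the width is 2.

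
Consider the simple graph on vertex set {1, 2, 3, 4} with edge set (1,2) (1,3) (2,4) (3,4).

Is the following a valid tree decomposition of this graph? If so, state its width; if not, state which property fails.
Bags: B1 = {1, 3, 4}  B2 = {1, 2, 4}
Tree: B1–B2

Yes; width 2.

Vertex coverage: the bags together contain {1, 2, 3, 4}, the full vertex set. Edge coverage: each edge of G has both endpoints in at least one bag. Running intersection: for every vertex, the bags containing it form a connected subtree. All three properties hold, so this is a valid tree decomposition of width max|bag| − 1 = 2, and hence tw(G) ≤ 2.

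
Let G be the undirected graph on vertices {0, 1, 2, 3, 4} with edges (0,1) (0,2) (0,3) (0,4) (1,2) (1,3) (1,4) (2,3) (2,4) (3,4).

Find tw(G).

4

A width-4 tree decomposition is:
Bags: B1 = {0, 1, 2, 3, 4}
Tree: (single bag)
A single bag containing all 5 vertices is trivially a valid decomposition of width 4. On the other hand G contains the 5-clique {0, 1, 2, 3, 4}. A clique must lie in a single bag of any decomposition, so no decomposition can have width below 4. Therefore the treewidth is 4.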